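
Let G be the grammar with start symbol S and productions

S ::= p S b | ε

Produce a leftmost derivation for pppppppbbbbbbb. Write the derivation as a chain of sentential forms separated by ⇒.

S ⇒ pSb ⇒ ppSbb ⇒ pppSbbb ⇒ ppppSbbbb ⇒ pppppSbbbbb ⇒ ppppppSbbbbbb ⇒ pppppppSbbbbbbb ⇒ pppppppbbbbbbb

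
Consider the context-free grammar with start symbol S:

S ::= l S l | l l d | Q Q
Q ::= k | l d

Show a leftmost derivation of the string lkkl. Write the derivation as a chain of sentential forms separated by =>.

S => lSl => lQQl => lkQl => lkkl

S => lSl   [S ::= l S l]
lSl => lQQl   [S ::= Q Q]
lQQl => lkQl   [Q ::= k]
lkQl => lkkl   [Q ::= k]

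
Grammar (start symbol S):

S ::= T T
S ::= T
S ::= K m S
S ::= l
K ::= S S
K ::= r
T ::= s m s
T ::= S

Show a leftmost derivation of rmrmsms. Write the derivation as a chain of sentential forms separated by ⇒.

S ⇒ KmS ⇒ rmS ⇒ rmKmS ⇒ rmrmS ⇒ rmrmT ⇒ rmrmsms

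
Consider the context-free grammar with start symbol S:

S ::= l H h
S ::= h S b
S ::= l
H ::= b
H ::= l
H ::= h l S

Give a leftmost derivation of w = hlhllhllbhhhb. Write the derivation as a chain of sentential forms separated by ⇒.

S ⇒ hSb ⇒ hlHhb ⇒ hlhlShb ⇒ hlhllHhhb ⇒ hlhllhlShhb ⇒ hlhllhllHhhhb ⇒ hlhllhllbhhhb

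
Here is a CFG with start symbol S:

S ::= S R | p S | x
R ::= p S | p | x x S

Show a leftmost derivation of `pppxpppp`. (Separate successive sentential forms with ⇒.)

S⇒pS⇒pSR⇒ppSR⇒ppSRR⇒ppSRRR⇒ppSRRRR⇒pppSRRRR⇒pppxRRRR⇒pppxpRRR⇒pppxppRR⇒pppxpppR⇒pppxpppp

S ⇒ pS   [S ::= p S]
pS ⇒ pSR   [S ::= S R]
pSR ⇒ ppSR   [S ::= p S]
ppSR ⇒ ppSRR   [S ::= S R]
ppSRR ⇒ ppSRRR   [S ::= S R]
ppSRRR ⇒ ppSRRRR   [S ::= S R]
ppSRRRR ⇒ pppSRRRR   [S ::= p S]
pppSRRRR ⇒ pppxRRRR   [S ::= x]
pppxRRRR ⇒ pppxpRRR   [R ::= p]
pppxpRRR ⇒ pppxppRR   [R ::= p]
pppxppRR ⇒ pppxpppR   [R ::= p]
pppxpppR ⇒ pppxpppp   [R ::= p]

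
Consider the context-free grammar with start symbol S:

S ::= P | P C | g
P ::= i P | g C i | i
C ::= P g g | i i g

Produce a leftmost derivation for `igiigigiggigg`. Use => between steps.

S => PC => iPC => igCiC => igiigiC => igiigiPgg => igiigigCigg => igiigigPggigg => igiigigiggigg

S => PC   [S ::= P C]
PC => iPC   [P ::= i P]
iPC => igCiC   [P ::= g C i]
igCiC => igiigiC   [C ::= i i g]
igiigiC => igiigiPgg   [C ::= P g g]
igiigiPgg => igiigigCigg   [P ::= g C i]
igiigigCigg => igiigigPggigg   [C ::= P g g]
igiigigPggigg => igiigigiggigg   [P ::= i]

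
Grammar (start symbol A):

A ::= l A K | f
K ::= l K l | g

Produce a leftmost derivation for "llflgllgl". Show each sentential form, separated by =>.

A => lAK   [A ::= l A K]
lAK => llAKK   [A ::= l A K]
llAKK => llfKK   [A ::= f]
llfKK => llflKlK   [K ::= l K l]
llflKlK => llflglK   [K ::= g]
llflglK => llflgllKl   [K ::= l K l]
llflgllKl => llflgllgl   [K ::= g]

A=>lAK=>llAKK=>llfKK=>llflKlK=>llflglK=>llflgllKl=>llflgllgl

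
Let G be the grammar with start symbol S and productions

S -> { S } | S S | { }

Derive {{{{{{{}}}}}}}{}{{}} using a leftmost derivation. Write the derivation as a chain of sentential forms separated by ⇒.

S ⇒ SS ⇒ {S}S ⇒ {{S}}S ⇒ {{{S}}}S ⇒ {{{{S}}}}S ⇒ {{{{{S}}}}}S ⇒ {{{{{{S}}}}}}S ⇒ {{{{{{{}}}}}}}S ⇒ {{{{{{{}}}}}}}SS ⇒ {{{{{{{}}}}}}}{}S ⇒ {{{{{{{}}}}}}}{}{S} ⇒ {{{{{{{}}}}}}}{}{{}}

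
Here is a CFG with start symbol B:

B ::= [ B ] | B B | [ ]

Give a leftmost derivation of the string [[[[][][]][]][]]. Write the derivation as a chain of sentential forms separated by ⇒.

B⇒[B]⇒[BB]⇒[[B]B]⇒[[BB]B]⇒[[[B]B]B]⇒[[[BB]B]B]⇒[[[BBB]B]B]⇒[[[[]BB]B]B]⇒[[[[][]B]B]B]⇒[[[[][][]]B]B]⇒[[[[][][]][]]B]⇒[[[[][][]][]][]]

B ⇒ [B]   [B ::= [ B ]]
[B] ⇒ [BB]   [B ::= B B]
[BB] ⇒ [[B]B]   [B ::= [ B ]]
[[B]B] ⇒ [[BB]B]   [B ::= B B]
[[BB]B] ⇒ [[[B]B]B]   [B ::= [ B ]]
[[[B]B]B] ⇒ [[[BB]B]B]   [B ::= B B]
[[[BB]B]B] ⇒ [[[BBB]B]B]   [B ::= B B]
[[[BBB]B]B] ⇒ [[[[]BB]B]B]   [B ::= [ ]]
[[[[]BB]B]B] ⇒ [[[[][]B]B]B]   [B ::= [ ]]
[[[[][]B]B]B] ⇒ [[[[][][]]B]B]   [B ::= [ ]]
[[[[][][]]B]B] ⇒ [[[[][][]][]]B]   [B ::= [ ]]
[[[[][][]][]]B] ⇒ [[[[][][]][]][]]   [B ::= [ ]]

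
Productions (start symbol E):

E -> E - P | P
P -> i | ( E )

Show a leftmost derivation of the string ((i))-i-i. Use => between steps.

E => E-P => E-P-P => P-P-P => (E)-P-P => (P)-P-P => ((E))-P-P => ((P))-P-P => ((i))-P-P => ((i))-i-P => ((i))-i-i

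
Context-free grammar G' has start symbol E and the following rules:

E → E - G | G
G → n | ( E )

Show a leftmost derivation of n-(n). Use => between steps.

E => E-G   [E → E - G]
E-G => G-G   [E → G]
G-G => n-G   [G → n]
n-G => n-(E)   [G → ( E )]
n-(E) => n-(G)   [E → G]
n-(G) => n-(n)   [G → n]

E => E-G => G-G => n-G => n-(E) => n-(G) => n-(n)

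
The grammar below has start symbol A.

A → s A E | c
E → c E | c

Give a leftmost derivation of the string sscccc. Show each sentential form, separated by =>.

A=>sAE=>ssAEE=>sscEE=>ssccE=>sscccE=>sscccc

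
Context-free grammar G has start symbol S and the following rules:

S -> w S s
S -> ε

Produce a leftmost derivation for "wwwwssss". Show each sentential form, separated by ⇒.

S ⇒ wSs   [S -> w S s]
wSs ⇒ wwSss   [S -> w S s]
wwSss ⇒ wwwSsss   [S -> w S s]
wwwSsss ⇒ wwwwSssss   [S -> w S s]
wwwwSssss ⇒ wwwwssss   [S -> ε]

S ⇒ wSs ⇒ wwSss ⇒ wwwSsss ⇒ wwwwSssss ⇒ wwwwssss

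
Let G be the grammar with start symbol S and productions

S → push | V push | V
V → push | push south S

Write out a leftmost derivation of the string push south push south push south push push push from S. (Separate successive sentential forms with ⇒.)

S ⇒ V   [S → V]
V ⇒ push south S   [V → push south S]
push south S ⇒ push south V   [S → V]
push south V ⇒ push south push south S   [V → push south S]
push south push south S ⇒ push south push south V push   [S → V push]
push south push south V push ⇒ push south push south push south S push   [V → push south S]
push south push south push south S push ⇒ push south push south push south V push push   [S → V push]
push south push south push south V push push ⇒ push south push south push south push push push   [V → push]

S ⇒ V ⇒ push south S ⇒ push south V ⇒ push south push south S ⇒ push south push south V push ⇒ push south push south push south S push ⇒ push south push south push south V push push ⇒ push south push south push south push push push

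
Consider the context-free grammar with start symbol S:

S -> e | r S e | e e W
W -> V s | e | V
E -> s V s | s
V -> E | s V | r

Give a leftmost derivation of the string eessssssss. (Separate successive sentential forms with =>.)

S => eeW   [S -> e e W]
eeW => eeV   [W -> V]
eeV => eesV   [V -> s V]
eesV => eessV   [V -> s V]
eessV => eessE   [V -> E]
eessE => eesssVs   [E -> s V s]
eesssVs => eessssVs   [V -> s V]
eessssVs => eesssssVs   [V -> s V]
eesssssVs => eessssssVs   [V -> s V]
eessssssVs => eessssssEs   [V -> E]
eessssssEs => eessssssss   [E -> s]

S => eeW => eeV => eesV => eessV => eessE => eesssVs => eessssVs => eesssssVs => eessssssVs => eessssssEs => eessssssss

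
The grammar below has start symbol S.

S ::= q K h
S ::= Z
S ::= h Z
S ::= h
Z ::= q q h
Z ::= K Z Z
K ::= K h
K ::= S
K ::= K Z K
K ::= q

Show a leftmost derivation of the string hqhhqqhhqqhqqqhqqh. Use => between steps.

S => hZ => hKZZ => hKZKZZ => hKZKZKZZ => hKhZKZKZZ => hKhhZKZKZZ => hqhhZKZKZZ => hqhhqqhKZKZZ => hqhhqqhSZKZZ => hqhhqqhhZKZZ => hqhhqqhhqqhKZZ => hqhhqqhhqqhqZZ => hqhhqqhhqqhqqqhZ => hqhhqqhhqqhqqqhqqh

S => hZ   [S ::= h Z]
hZ => hKZZ   [Z ::= K Z Z]
hKZZ => hKZKZZ   [K ::= K Z K]
hKZKZZ => hKZKZKZZ   [K ::= K Z K]
hKZKZKZZ => hKhZKZKZZ   [K ::= K h]
hKhZKZKZZ => hKhhZKZKZZ   [K ::= K h]
hKhhZKZKZZ => hqhhZKZKZZ   [K ::= q]
hqhhZKZKZZ => hqhhqqhKZKZZ   [Z ::= q q h]
hqhhqqhKZKZZ => hqhhqqhSZKZZ   [K ::= S]
hqhhqqhSZKZZ => hqhhqqhhZKZZ   [S ::= h]
hqhhqqhhZKZZ => hqhhqqhhqqhKZZ   [Z ::= q q h]
hqhhqqhhqqhKZZ => hqhhqqhhqqhqZZ   [K ::= q]
hqhhqqhhqqhqZZ => hqhhqqhhqqhqqqhZ   [Z ::= q q h]
hqhhqqhhqqhqqqhZ => hqhhqqhhqqhqqqhqqh   [Z ::= q q h]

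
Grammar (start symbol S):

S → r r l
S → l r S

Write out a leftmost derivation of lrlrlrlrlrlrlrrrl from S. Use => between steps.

S=>lrS=>lrlrS=>lrlrlrS=>lrlrlrlrS=>lrlrlrlrlrS=>lrlrlrlrlrlrS=>lrlrlrlrlrlrlrS=>lrlrlrlrlrlrlrrrl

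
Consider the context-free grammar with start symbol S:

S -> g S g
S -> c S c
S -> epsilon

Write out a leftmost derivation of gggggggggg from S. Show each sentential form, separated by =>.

S => gSg => ggSgg => gggSggg => ggggSgggg => gggggSggggg => gggggggggg

S => gSg   [S -> g S g]
gSg => ggSgg   [S -> g S g]
ggSgg => gggSggg   [S -> g S g]
gggSggg => ggggSgggg   [S -> g S g]
ggggSgggg => gggggSggggg   [S -> g S g]
gggggSggggg => gggggggggg   [S -> epsilon]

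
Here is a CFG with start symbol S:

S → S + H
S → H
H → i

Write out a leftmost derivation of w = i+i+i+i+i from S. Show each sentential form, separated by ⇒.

S ⇒ S+H ⇒ S+H+H ⇒ S+H+H+H ⇒ S+H+H+H+H ⇒ H+H+H+H+H ⇒ i+H+H+H+H ⇒ i+i+H+H+H ⇒ i+i+i+H+H ⇒ i+i+i+i+H ⇒ i+i+i+i+i

S ⇒ S+H   [S → S + H]
S+H ⇒ S+H+H   [S → S + H]
S+H+H ⇒ S+H+H+H   [S → S + H]
S+H+H+H ⇒ S+H+H+H+H   [S → S + H]
S+H+H+H+H ⇒ H+H+H+H+H   [S → H]
H+H+H+H+H ⇒ i+H+H+H+H   [H → i]
i+H+H+H+H ⇒ i+i+H+H+H   [H → i]
i+i+H+H+H ⇒ i+i+i+H+H   [H → i]
i+i+i+H+H ⇒ i+i+i+i+H   [H → i]
i+i+i+i+H ⇒ i+i+i+i+i   [H → i]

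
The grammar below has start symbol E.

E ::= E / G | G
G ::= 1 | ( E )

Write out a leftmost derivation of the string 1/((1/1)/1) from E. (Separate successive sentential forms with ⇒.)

E ⇒ E/G   [E ::= E / G]
E/G ⇒ G/G   [E ::= G]
G/G ⇒ 1/G   [G ::= 1]
1/G ⇒ 1/(E)   [G ::= ( E )]
1/(E) ⇒ 1/(E/G)   [E ::= E / G]
1/(E/G) ⇒ 1/(G/G)   [E ::= G]
1/(G/G) ⇒ 1/((E)/G)   [G ::= ( E )]
1/((E)/G) ⇒ 1/((E/G)/G)   [E ::= E / G]
1/((E/G)/G) ⇒ 1/((G/G)/G)   [E ::= G]
1/((G/G)/G) ⇒ 1/((1/G)/G)   [G ::= 1]
1/((1/G)/G) ⇒ 1/((1/1)/G)   [G ::= 1]
1/((1/1)/G) ⇒ 1/((1/1)/1)   [G ::= 1]

E⇒E/G⇒G/G⇒1/G⇒1/(E)⇒1/(E/G)⇒1/(G/G)⇒1/((E)/G)⇒1/((E/G)/G)⇒1/((G/G)/G)⇒1/((1/G)/G)⇒1/((1/1)/G)⇒1/((1/1)/1)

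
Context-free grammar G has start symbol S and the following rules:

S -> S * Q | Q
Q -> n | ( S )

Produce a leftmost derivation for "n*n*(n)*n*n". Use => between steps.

S => S*Q   [S -> S * Q]
S*Q => S*Q*Q   [S -> S * Q]
S*Q*Q => S*Q*Q*Q   [S -> S * Q]
S*Q*Q*Q => S*Q*Q*Q*Q   [S -> S * Q]
S*Q*Q*Q*Q => Q*Q*Q*Q*Q   [S -> Q]
Q*Q*Q*Q*Q => n*Q*Q*Q*Q   [Q -> n]
n*Q*Q*Q*Q => n*n*Q*Q*Q   [Q -> n]
n*n*Q*Q*Q => n*n*(S)*Q*Q   [Q -> ( S )]
n*n*(S)*Q*Q => n*n*(Q)*Q*Q   [S -> Q]
n*n*(Q)*Q*Q => n*n*(n)*Q*Q   [Q -> n]
n*n*(n)*Q*Q => n*n*(n)*n*Q   [Q -> n]
n*n*(n)*n*Q => n*n*(n)*n*n   [Q -> n]

S=>S*Q=>S*Q*Q=>S*Q*Q*Q=>S*Q*Q*Q*Q=>Q*Q*Q*Q*Q=>n*Q*Q*Q*Q=>n*n*Q*Q*Q=>n*n*(S)*Q*Q=>n*n*(Q)*Q*Q=>n*n*(n)*Q*Q=>n*n*(n)*n*Q=>n*n*(n)*n*n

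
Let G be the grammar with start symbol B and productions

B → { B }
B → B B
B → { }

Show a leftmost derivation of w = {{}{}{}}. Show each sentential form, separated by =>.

B => {B} => {BB} => {BBB} => {{}BB} => {{}{}B} => {{}{}{}}

B => {B}   [B → { B }]
{B} => {BB}   [B → B B]
{BB} => {BBB}   [B → B B]
{BBB} => {{}BB}   [B → { }]
{{}BB} => {{}{}B}   [B → { }]
{{}{}B} => {{}{}{}}   [B → { }]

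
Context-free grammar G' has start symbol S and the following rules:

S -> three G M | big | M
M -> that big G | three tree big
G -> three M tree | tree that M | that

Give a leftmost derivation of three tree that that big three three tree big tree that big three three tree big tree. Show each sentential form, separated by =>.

S => three G M => three tree that M M => three tree that that big G M => three tree that that big three M tree M => three tree that that big three three tree big tree M => three tree that that big three three tree big tree that big G => three tree that that big three three tree big tree that big three M tree => three tree that that big three three tree big tree that big three three tree big tree

S => three G M   [S -> three G M]
three G M => three tree that M M   [G -> tree that M]
three tree that M M => three tree that that big G M   [M -> that big G]
three tree that that big G M => three tree that that big three M tree M   [G -> three M tree]
three tree that that big three M tree M => three tree that that big three three tree big tree M   [M -> three tree big]
three tree that that big three three tree big tree M => three tree that that big three three tree big tree that big G   [M -> that big G]
three tree that that big three three tree big tree that big G => three tree that that big three three tree big tree that big three M tree   [G -> three M tree]
three tree that that big three three tree big tree that big three M tree => three tree that that big three three tree big tree that big three three tree big tree   [M -> three tree big]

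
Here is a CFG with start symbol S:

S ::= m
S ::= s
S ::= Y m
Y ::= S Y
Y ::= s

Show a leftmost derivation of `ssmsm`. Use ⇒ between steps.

S ⇒ Ym ⇒ SYm ⇒ YmYm ⇒ SYmYm ⇒ sYmYm ⇒ ssmYm ⇒ ssmsm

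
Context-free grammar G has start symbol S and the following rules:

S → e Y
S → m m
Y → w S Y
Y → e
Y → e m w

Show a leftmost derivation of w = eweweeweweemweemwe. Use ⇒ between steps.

S ⇒ eY ⇒ ewSY ⇒ eweYY ⇒ ewewSYY ⇒ eweweYYY ⇒ eweweeYY ⇒ eweweewSYY ⇒ eweweeweYYY ⇒ eweweewewSYYY ⇒ eweweeweweYYYY ⇒ eweweeweweemwYYY ⇒ eweweeweweemweYY ⇒ eweweeweweemweemwY ⇒ eweweeweweemweemwe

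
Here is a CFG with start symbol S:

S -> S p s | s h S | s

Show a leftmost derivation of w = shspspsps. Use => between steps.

S => Sps   [S -> S p s]
Sps => Spsps   [S -> S p s]
Spsps => Spspsps   [S -> S p s]
Spspsps => shSpspsps   [S -> s h S]
shSpspsps => shspspsps   [S -> s]

S => Sps => Spsps => Spspsps => shSpspsps => shspspsps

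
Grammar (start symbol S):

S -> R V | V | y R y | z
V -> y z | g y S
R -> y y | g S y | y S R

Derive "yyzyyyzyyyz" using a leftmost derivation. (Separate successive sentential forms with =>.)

S=>RV=>ySRV=>yRVRV=>yySRVRV=>yyzRVRV=>yyzyyVRV=>yyzyyyzRV=>yyzyyyzyyV=>yyzyyyzyyyz

S => RV   [S -> R V]
RV => ySRV   [R -> y S R]
ySRV => yRVRV   [S -> R V]
yRVRV => yySRVRV   [R -> y S R]
yySRVRV => yyzRVRV   [S -> z]
yyzRVRV => yyzyyVRV   [R -> y y]
yyzyyVRV => yyzyyyzRV   [V -> y z]
yyzyyyzRV => yyzyyyzyyV   [R -> y y]
yyzyyyzyyV => yyzyyyzyyyz   [V -> y z]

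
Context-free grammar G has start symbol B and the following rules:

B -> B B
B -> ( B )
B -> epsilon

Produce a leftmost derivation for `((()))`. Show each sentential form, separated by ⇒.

B ⇒ (B)   [B -> ( B )]
(B) ⇒ ((B))   [B -> ( B )]
((B)) ⇒ ((BB))   [B -> B B]
((BB)) ⇒ ((BBB))   [B -> B B]
((BBB)) ⇒ ((BBBB))   [B -> B B]
((BBBB)) ⇒ (((B)BBB))   [B -> ( B )]
(((B)BBB)) ⇒ ((()BBB))   [B -> epsilon]
((()BBB)) ⇒ ((()BB))   [B -> epsilon]
((()BB)) ⇒ ((()B))   [B -> epsilon]
((()B)) ⇒ ((()))   [B -> epsilon]

B⇒(B)⇒((B))⇒((BB))⇒((BBB))⇒((BBBB))⇒(((B)BBB))⇒((()BBB))⇒((()BB))⇒((()B))⇒((()))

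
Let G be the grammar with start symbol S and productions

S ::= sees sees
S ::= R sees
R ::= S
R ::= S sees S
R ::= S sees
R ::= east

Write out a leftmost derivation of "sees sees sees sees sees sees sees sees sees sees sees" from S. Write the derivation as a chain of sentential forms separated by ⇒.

S ⇒ R sees   [S ::= R sees]
R sees ⇒ S sees   [R ::= S]
S sees ⇒ R sees sees   [S ::= R sees]
R sees sees ⇒ S sees S sees sees   [R ::= S sees S]
S sees S sees sees ⇒ R sees sees S sees sees   [S ::= R sees]
R sees sees S sees sees ⇒ S sees S sees sees S sees sees   [R ::= S sees S]
S sees S sees sees S sees sees ⇒ sees sees sees S sees sees S sees sees   [S ::= sees sees]
sees sees sees S sees sees S sees sees ⇒ sees sees sees sees sees sees sees S sees sees   [S ::= sees sees]
sees sees sees sees sees sees sees S sees sees ⇒ sees sees sees sees sees sees sees sees sees sees sees   [S ::= sees sees]

S ⇒ R sees ⇒ S sees ⇒ R sees sees ⇒ S sees S sees sees ⇒ R sees sees S sees sees ⇒ S sees S sees sees S sees sees ⇒ sees sees sees S sees sees S sees sees ⇒ sees sees sees sees sees sees sees S sees sees ⇒ sees sees sees sees sees sees sees sees sees sees sees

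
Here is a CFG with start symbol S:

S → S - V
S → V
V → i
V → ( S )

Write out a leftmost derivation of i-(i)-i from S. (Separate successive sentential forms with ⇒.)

S⇒S-V⇒S-V-V⇒V-V-V⇒i-V-V⇒i-(S)-V⇒i-(V)-V⇒i-(i)-V⇒i-(i)-i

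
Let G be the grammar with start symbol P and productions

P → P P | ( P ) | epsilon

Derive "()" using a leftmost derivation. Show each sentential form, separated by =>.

P => PP => (P)P => ()P => ()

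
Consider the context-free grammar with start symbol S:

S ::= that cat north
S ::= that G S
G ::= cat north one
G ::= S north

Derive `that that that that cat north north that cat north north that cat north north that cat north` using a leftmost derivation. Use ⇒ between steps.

S ⇒ that G S   [S ::= that G S]
that G S ⇒ that S north S   [G ::= S north]
that S north S ⇒ that that G S north S   [S ::= that G S]
that that G S north S ⇒ that that S north S north S   [G ::= S north]
that that S north S north S ⇒ that that that G S north S north S   [S ::= that G S]
that that that G S north S north S ⇒ that that that S north S north S north S   [G ::= S north]
that that that S north S north S north S ⇒ that that that that cat north north S north S north S   [S ::= that cat north]
that that that that cat north north S north S north S ⇒ that that that that cat north north that cat north north S north S   [S ::= that cat north]
that that that that cat north north that cat north north S north S ⇒ that that that that cat north north that cat north north that cat north north S   [S ::= that cat north]
that that that that cat north north that cat north north that cat north north S ⇒ that that that that cat north north that cat north north that cat north north that cat north   [S ::= that cat north]

S ⇒ that G S ⇒ that S north S ⇒ that that G S north S ⇒ that that S north S north S ⇒ that that that G S north S north S ⇒ that that that S north S north S north S ⇒ that that that that cat north north S north S north S ⇒ that that that that cat north north that cat north north S north S ⇒ that that that that cat north north that cat north north that cat north north S ⇒ that that that that cat north north that cat north north that cat north north that cat north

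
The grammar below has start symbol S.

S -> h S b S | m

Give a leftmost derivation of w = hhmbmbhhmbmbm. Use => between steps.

S => hSbS => hhSbSbS => hhmbSbS => hhmbmbS => hhmbmbhSbS => hhmbmbhhSbSbS => hhmbmbhhmbSbS => hhmbmbhhmbmbS => hhmbmbhhmbmbm

S => hSbS   [S -> h S b S]
hSbS => hhSbSbS   [S -> h S b S]
hhSbSbS => hhmbSbS   [S -> m]
hhmbSbS => hhmbmbS   [S -> m]
hhmbmbS => hhmbmbhSbS   [S -> h S b S]
hhmbmbhSbS => hhmbmbhhSbSbS   [S -> h S b S]
hhmbmbhhSbSbS => hhmbmbhhmbSbS   [S -> m]
hhmbmbhhmbSbS => hhmbmbhhmbmbS   [S -> m]
hhmbmbhhmbmbS => hhmbmbhhmbmbm   [S -> m]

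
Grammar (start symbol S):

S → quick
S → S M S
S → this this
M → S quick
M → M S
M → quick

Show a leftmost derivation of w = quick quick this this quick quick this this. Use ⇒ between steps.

S ⇒ S M S   [S → S M S]
S M S ⇒ quick M S   [S → quick]
quick M S ⇒ quick M S S   [M → M S]
quick M S S ⇒ quick quick S S   [M → quick]
quick quick S S ⇒ quick quick S M S S   [S → S M S]
quick quick S M S S ⇒ quick quick this this M S S   [S → this this]
quick quick this this M S S ⇒ quick quick this this quick S S   [M → quick]
quick quick this this quick S S ⇒ quick quick this this quick quick S   [S → quick]
quick quick this this quick quick S ⇒ quick quick this this quick quick this this   [S → this this]

S ⇒ S M S ⇒ quick M S ⇒ quick M S S ⇒ quick quick S S ⇒ quick quick S M S S ⇒ quick quick this this M S S ⇒ quick quick this this quick S S ⇒ quick quick this this quick quick S ⇒ quick quick this this quick quick this this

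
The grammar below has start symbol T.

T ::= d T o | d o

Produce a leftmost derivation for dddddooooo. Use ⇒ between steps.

T⇒dTo⇒ddToo⇒dddTooo⇒ddddToooo⇒dddddooooo

T ⇒ dTo   [T ::= d T o]
dTo ⇒ ddToo   [T ::= d T o]
ddToo ⇒ dddTooo   [T ::= d T o]
dddTooo ⇒ ddddToooo   [T ::= d T o]
ddddToooo ⇒ dddddooooo   [T ::= d o]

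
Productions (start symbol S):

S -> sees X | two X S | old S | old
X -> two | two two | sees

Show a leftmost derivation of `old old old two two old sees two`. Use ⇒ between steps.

S ⇒ old S   [S -> old S]
old S ⇒ old old S   [S -> old S]
old old S ⇒ old old old S   [S -> old S]
old old old S ⇒ old old old two X S   [S -> two X S]
old old old two X S ⇒ old old old two two S   [X -> two]
old old old two two S ⇒ old old old two two old S   [S -> old S]
old old old two two old S ⇒ old old old two two old sees X   [S -> sees X]
old old old two two old sees X ⇒ old old old two two old sees two   [X -> two]

S ⇒ old S ⇒ old old S ⇒ old old old S ⇒ old old old two X S ⇒ old old old two two S ⇒ old old old two two old S ⇒ old old old two two old sees X ⇒ old old old two two old sees two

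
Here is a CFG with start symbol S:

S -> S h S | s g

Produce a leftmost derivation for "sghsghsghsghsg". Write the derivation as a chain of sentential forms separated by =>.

S => ShS => ShShS => ShShShS => ShShShShS => sghShShShS => sghsghShShS => sghsghsghShS => sghsghsghsghS => sghsghsghsghsg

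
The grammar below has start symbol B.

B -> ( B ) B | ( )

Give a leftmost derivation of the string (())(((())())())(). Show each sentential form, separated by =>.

B=>(B)B=>(())B=>(())(B)B=>(())((B)B)B=>(())(((B)B)B)B=>(())(((())B)B)B=>(())(((())())B)B=>(())(((())())())B=>(())(((())())())()

B => (B)B   [B -> ( B ) B]
(B)B => (())B   [B -> ( )]
(())B => (())(B)B   [B -> ( B ) B]
(())(B)B => (())((B)B)B   [B -> ( B ) B]
(())((B)B)B => (())(((B)B)B)B   [B -> ( B ) B]
(())(((B)B)B)B => (())(((())B)B)B   [B -> ( )]
(())(((())B)B)B => (())(((())())B)B   [B -> ( )]
(())(((())())B)B => (())(((())())())B   [B -> ( )]
(())(((())())())B => (())(((())())())()   [B -> ( )]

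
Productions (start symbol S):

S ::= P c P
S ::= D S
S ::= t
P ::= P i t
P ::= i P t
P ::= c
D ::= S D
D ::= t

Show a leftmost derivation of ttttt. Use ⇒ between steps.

S ⇒ DS ⇒ SDS ⇒ tDS ⇒ tSDS ⇒ tDSDS ⇒ ttSDS ⇒ tttDS ⇒ ttttS ⇒ ttttt

S ⇒ DS   [S ::= D S]
DS ⇒ SDS   [D ::= S D]
SDS ⇒ tDS   [S ::= t]
tDS ⇒ tSDS   [D ::= S D]
tSDS ⇒ tDSDS   [S ::= D S]
tDSDS ⇒ ttSDS   [D ::= t]
ttSDS ⇒ tttDS   [S ::= t]
tttDS ⇒ ttttS   [D ::= t]
ttttS ⇒ ttttt   [S ::= t]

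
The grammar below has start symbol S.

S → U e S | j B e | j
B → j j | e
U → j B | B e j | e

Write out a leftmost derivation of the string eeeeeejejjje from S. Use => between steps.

S => UeS => eeS => eeUeS => eeeeS => eeeeUeS => eeeeBejeS => eeeeeejeS => eeeeeejejBe => eeeeeejejjje

S => UeS   [S → U e S]
UeS => eeS   [U → e]
eeS => eeUeS   [S → U e S]
eeUeS => eeeeS   [U → e]
eeeeS => eeeeUeS   [S → U e S]
eeeeUeS => eeeeBejeS   [U → B e j]
eeeeBejeS => eeeeeejeS   [B → e]
eeeeeejeS => eeeeeejejBe   [S → j B e]
eeeeeejejBe => eeeeeejejjje   [B → j j]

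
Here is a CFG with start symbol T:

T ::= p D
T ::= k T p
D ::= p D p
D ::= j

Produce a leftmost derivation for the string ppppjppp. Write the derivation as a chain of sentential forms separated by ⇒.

T ⇒ pD ⇒ ppDp ⇒ pppDpp ⇒ ppppDppp ⇒ ppppjppp

T ⇒ pD   [T ::= p D]
pD ⇒ ppDp   [D ::= p D p]
ppDp ⇒ pppDpp   [D ::= p D p]
pppDpp ⇒ ppppDppp   [D ::= p D p]
ppppDppp ⇒ ppppjppp   [D ::= j]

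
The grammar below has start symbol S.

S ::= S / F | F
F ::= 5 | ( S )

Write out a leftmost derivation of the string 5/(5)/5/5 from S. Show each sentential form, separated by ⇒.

S ⇒ S/F ⇒ S/F/F ⇒ S/F/F/F ⇒ F/F/F/F ⇒ 5/F/F/F ⇒ 5/(S)/F/F ⇒ 5/(F)/F/F ⇒ 5/(5)/F/F ⇒ 5/(5)/5/F ⇒ 5/(5)/5/5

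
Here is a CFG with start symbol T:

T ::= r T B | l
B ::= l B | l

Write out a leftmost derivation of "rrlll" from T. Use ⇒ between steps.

T⇒rTB⇒rrTBB⇒rrlBB⇒rrllB⇒rrlll

T ⇒ rTB   [T ::= r T B]
rTB ⇒ rrTBB   [T ::= r T B]
rrTBB ⇒ rrlBB   [T ::= l]
rrlBB ⇒ rrllB   [B ::= l]
rrllB ⇒ rrlll   [B ::= l]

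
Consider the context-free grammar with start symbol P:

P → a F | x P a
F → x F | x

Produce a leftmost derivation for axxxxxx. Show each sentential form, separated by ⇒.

P ⇒ aF ⇒ axF ⇒ axxF ⇒ axxxF ⇒ axxxxF ⇒ axxxxxF ⇒ axxxxxx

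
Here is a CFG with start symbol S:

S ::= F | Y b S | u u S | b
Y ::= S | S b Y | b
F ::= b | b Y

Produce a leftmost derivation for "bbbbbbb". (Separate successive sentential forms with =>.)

S => F => bY => bSbY => bFbY => bbbY => bbbS => bbbYbS => bbbbbS => bbbbbF => bbbbbbY => bbbbbbb

S => F   [S ::= F]
F => bY   [F ::= b Y]
bY => bSbY   [Y ::= S b Y]
bSbY => bFbY   [S ::= F]
bFbY => bbbY   [F ::= b]
bbbY => bbbS   [Y ::= S]
bbbS => bbbYbS   [S ::= Y b S]
bbbYbS => bbbbbS   [Y ::= b]
bbbbbS => bbbbbF   [S ::= F]
bbbbbF => bbbbbbY   [F ::= b Y]
bbbbbbY => bbbbbbb   [Y ::= b]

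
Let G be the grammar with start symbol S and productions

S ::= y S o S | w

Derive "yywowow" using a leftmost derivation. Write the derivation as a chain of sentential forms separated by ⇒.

S ⇒ ySoS ⇒ yySoSoS ⇒ yywoSoS ⇒ yywowoS ⇒ yywowow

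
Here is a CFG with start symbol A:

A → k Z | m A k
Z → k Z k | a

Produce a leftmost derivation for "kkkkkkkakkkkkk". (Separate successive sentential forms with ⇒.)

A ⇒ kZ ⇒ kkZk ⇒ kkkZkk ⇒ kkkkZkkk ⇒ kkkkkZkkkk ⇒ kkkkkkZkkkkk ⇒ kkkkkkkZkkkkkk ⇒ kkkkkkkakkkkkk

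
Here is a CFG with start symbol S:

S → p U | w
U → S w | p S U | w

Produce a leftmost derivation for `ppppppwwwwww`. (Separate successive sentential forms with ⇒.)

S⇒pU⇒pSw⇒ppUw⇒ppSww⇒pppUww⇒ppppSUww⇒pppppUUww⇒ppppppSUUww⇒ppppppwUUww⇒ppppppwwUww⇒ppppppwwSwww⇒ppppppwwwwww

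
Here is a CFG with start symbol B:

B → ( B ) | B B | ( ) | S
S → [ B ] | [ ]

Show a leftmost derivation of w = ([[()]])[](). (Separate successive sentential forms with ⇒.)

B ⇒ BB   [B → B B]
BB ⇒ (B)B   [B → ( B )]
(B)B ⇒ (S)B   [B → S]
(S)B ⇒ ([B])B   [S → [ B ]]
([B])B ⇒ ([S])B   [B → S]
([S])B ⇒ ([[B]])B   [S → [ B ]]
([[B]])B ⇒ ([[()]])B   [B → ( )]
([[()]])B ⇒ ([[()]])BB   [B → B B]
([[()]])BB ⇒ ([[()]])SB   [B → S]
([[()]])SB ⇒ ([[()]])[]B   [S → [ ]]
([[()]])[]B ⇒ ([[()]])[]()   [B → ( )]

B ⇒ BB ⇒ (B)B ⇒ (S)B ⇒ ([B])B ⇒ ([S])B ⇒ ([[B]])B ⇒ ([[()]])B ⇒ ([[()]])BB ⇒ ([[()]])SB ⇒ ([[()]])[]B ⇒ ([[()]])[]()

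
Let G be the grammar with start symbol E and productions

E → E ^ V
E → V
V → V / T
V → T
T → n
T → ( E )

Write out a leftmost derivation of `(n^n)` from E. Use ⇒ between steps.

E⇒V⇒T⇒(E)⇒(E^V)⇒(V^V)⇒(T^V)⇒(n^V)⇒(n^T)⇒(n^n)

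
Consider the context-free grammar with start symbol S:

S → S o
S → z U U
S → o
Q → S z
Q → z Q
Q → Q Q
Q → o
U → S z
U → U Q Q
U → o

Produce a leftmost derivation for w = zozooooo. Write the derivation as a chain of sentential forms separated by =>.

S => zUU => zUQQU => zUQQQQU => zSzQQQQU => zozQQQQU => zozoQQQU => zozooQQU => zozoooQU => zozooooU => zozooooo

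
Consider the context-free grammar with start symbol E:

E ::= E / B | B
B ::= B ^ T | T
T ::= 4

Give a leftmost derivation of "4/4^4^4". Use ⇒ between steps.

E ⇒ E/B ⇒ B/B ⇒ T/B ⇒ 4/B ⇒ 4/B^T ⇒ 4/B^T^T ⇒ 4/T^T^T ⇒ 4/4^T^T ⇒ 4/4^4^T ⇒ 4/4^4^4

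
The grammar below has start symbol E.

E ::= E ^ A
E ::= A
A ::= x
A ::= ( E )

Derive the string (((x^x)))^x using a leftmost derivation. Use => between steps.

E => E^A => A^A => (E)^A => (A)^A => ((E))^A => ((A))^A => (((E)))^A => (((E^A)))^A => (((A^A)))^A => (((x^A)))^A => (((x^x)))^A => (((x^x)))^x

E => E^A   [E ::= E ^ A]
E^A => A^A   [E ::= A]
A^A => (E)^A   [A ::= ( E )]
(E)^A => (A)^A   [E ::= A]
(A)^A => ((E))^A   [A ::= ( E )]
((E))^A => ((A))^A   [E ::= A]
((A))^A => (((E)))^A   [A ::= ( E )]
(((E)))^A => (((E^A)))^A   [E ::= E ^ A]
(((E^A)))^A => (((A^A)))^A   [E ::= A]
(((A^A)))^A => (((x^A)))^A   [A ::= x]
(((x^A)))^A => (((x^x)))^A   [A ::= x]
(((x^x)))^A => (((x^x)))^x   [A ::= x]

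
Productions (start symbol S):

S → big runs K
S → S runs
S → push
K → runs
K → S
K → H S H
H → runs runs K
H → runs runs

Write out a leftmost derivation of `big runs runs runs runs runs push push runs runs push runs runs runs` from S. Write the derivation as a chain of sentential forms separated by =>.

S => S runs   [S → S runs]
S runs => big runs K runs   [S → big runs K]
big runs K runs => big runs H S H runs   [K → H S H]
big runs H S H runs => big runs runs runs K S H runs   [H → runs runs K]
big runs runs runs K S H runs => big runs runs runs H S H S H runs   [K → H S H]
big runs runs runs H S H S H runs => big runs runs runs runs runs K S H S H runs   [H → runs runs K]
big runs runs runs runs runs K S H S H runs => big runs runs runs runs runs S S H S H runs   [K → S]
big runs runs runs runs runs S S H S H runs => big runs runs runs runs runs push S H S H runs   [S → push]
big runs runs runs runs runs push S H S H runs => big runs runs runs runs runs push push H S H runs   [S → push]
big runs runs runs runs runs push push H S H runs => big runs runs runs runs runs push push runs runs S H runs   [H → runs runs]
big runs runs runs runs runs push push runs runs S H runs => big runs runs runs runs runs push push runs runs push H runs   [S → push]
big runs runs runs runs runs push push runs runs push H runs => big runs runs runs runs runs push push runs runs push runs runs runs   [H → runs runs]

S => S runs => big runs K runs => big runs H S H runs => big runs runs runs K S H runs => big runs runs runs H S H S H runs => big runs runs runs runs runs K S H S H runs => big runs runs runs runs runs S S H S H runs => big runs runs runs runs runs push S H S H runs => big runs runs runs runs runs push push H S H runs => big runs runs runs runs runs push push runs runs S H runs => big runs runs runs runs runs push push runs runs push H runs => big runs runs runs runs runs push push runs runs push runs runs runs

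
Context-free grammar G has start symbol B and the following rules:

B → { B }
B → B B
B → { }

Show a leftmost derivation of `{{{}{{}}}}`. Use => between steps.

B => {B} => {{B}} => {{BB}} => {{{}B}} => {{{}{B}}} => {{{}{{}}}}

B => {B}   [B → { B }]
{B} => {{B}}   [B → { B }]
{{B}} => {{BB}}   [B → B B]
{{BB}} => {{{}B}}   [B → { }]
{{{}B}} => {{{}{B}}}   [B → { B }]
{{{}{B}}} => {{{}{{}}}}   [B → { }]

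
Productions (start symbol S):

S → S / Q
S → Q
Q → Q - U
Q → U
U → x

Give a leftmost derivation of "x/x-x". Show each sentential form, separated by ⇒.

S ⇒ S/Q ⇒ Q/Q ⇒ U/Q ⇒ x/Q ⇒ x/Q-U ⇒ x/U-U ⇒ x/x-U ⇒ x/x-x

S ⇒ S/Q   [S → S / Q]
S/Q ⇒ Q/Q   [S → Q]
Q/Q ⇒ U/Q   [Q → U]
U/Q ⇒ x/Q   [U → x]
x/Q ⇒ x/Q-U   [Q → Q - U]
x/Q-U ⇒ x/U-U   [Q → U]
x/U-U ⇒ x/x-U   [U → x]
x/x-U ⇒ x/x-x   [U → x]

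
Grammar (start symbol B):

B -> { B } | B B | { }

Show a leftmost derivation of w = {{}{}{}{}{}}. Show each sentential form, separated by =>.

B => {B} => {BB} => {BBB} => {BBBB} => {BBBBB} => {{}BBBB} => {{}{}BBB} => {{}{}{}BB} => {{}{}{}{}B} => {{}{}{}{}{}}

B => {B}   [B -> { B }]
{B} => {BB}   [B -> B B]
{BB} => {BBB}   [B -> B B]
{BBB} => {BBBB}   [B -> B B]
{BBBB} => {BBBBB}   [B -> B B]
{BBBBB} => {{}BBBB}   [B -> { }]
{{}BBBB} => {{}{}BBB}   [B -> { }]
{{}{}BBB} => {{}{}{}BB}   [B -> { }]
{{}{}{}BB} => {{}{}{}{}B}   [B -> { }]
{{}{}{}{}B} => {{}{}{}{}{}}   [B -> { }]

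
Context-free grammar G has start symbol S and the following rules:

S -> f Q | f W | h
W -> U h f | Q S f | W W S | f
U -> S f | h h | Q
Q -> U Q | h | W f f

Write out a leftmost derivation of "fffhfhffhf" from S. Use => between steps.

S=>fW=>fUhf=>fSfhf=>ffWfhf=>ffUhffhf=>ffSfhffhf=>fffQfhffhf=>fffhfhffhf

S => fW   [S -> f W]
fW => fUhf   [W -> U h f]
fUhf => fSfhf   [U -> S f]
fSfhf => ffWfhf   [S -> f W]
ffWfhf => ffUhffhf   [W -> U h f]
ffUhffhf => ffSfhffhf   [U -> S f]
ffSfhffhf => fffQfhffhf   [S -> f Q]
fffQfhffhf => fffhfhffhf   [Q -> h]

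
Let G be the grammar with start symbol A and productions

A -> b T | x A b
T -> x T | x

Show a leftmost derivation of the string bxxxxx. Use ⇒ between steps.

A ⇒ bT   [A -> b T]
bT ⇒ bxT   [T -> x T]
bxT ⇒ bxxT   [T -> x T]
bxxT ⇒ bxxxT   [T -> x T]
bxxxT ⇒ bxxxxT   [T -> x T]
bxxxxT ⇒ bxxxxx   [T -> x]

A ⇒ bT ⇒ bxT ⇒ bxxT ⇒ bxxxT ⇒ bxxxxT ⇒ bxxxxx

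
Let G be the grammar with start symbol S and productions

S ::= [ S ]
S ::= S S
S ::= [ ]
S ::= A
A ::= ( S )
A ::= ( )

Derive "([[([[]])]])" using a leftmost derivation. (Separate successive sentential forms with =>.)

S => A => (S) => ([S]) => ([[S]]) => ([[A]]) => ([[(S)]]) => ([[([S])]]) => ([[([[]])]])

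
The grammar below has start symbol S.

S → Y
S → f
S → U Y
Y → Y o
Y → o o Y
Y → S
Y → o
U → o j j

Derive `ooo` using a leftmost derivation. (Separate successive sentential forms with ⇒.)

S ⇒ Y   [S → Y]
Y ⇒ Yo   [Y → Y o]
Yo ⇒ Yoo   [Y → Y o]
Yoo ⇒ ooo   [Y → o]

S ⇒ Y ⇒ Yo ⇒ Yoo ⇒ ooo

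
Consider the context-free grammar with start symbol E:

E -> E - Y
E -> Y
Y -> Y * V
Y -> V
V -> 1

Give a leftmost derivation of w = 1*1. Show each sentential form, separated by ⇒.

E⇒Y⇒Y*V⇒V*V⇒1*V⇒1*1

E ⇒ Y   [E -> Y]
Y ⇒ Y*V   [Y -> Y * V]
Y*V ⇒ V*V   [Y -> V]
V*V ⇒ 1*V   [V -> 1]
1*V ⇒ 1*1   [V -> 1]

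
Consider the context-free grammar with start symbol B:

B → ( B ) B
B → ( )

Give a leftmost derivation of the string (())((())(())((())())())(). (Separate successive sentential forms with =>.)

B=>(B)B=>(())B=>(())(B)B=>(())((B)B)B=>(())((())B)B=>(())((())(B)B)B=>(())((())(())B)B=>(())((())(())(B)B)B=>(())((())(())((B)B)B)B=>(())((())(())((())B)B)B=>(())((())(())((())())B)B=>(())((())(())((())())())B=>(())((())(())((())())())()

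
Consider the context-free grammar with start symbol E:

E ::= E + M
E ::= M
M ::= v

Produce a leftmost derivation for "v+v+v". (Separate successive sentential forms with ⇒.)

E ⇒ E+M   [E ::= E + M]
E+M ⇒ E+M+M   [E ::= E + M]
E+M+M ⇒ M+M+M   [E ::= M]
M+M+M ⇒ v+M+M   [M ::= v]
v+M+M ⇒ v+v+M   [M ::= v]
v+v+M ⇒ v+v+v   [M ::= v]

E ⇒ E+M ⇒ E+M+M ⇒ M+M+M ⇒ v+M+M ⇒ v+v+M ⇒ v+v+v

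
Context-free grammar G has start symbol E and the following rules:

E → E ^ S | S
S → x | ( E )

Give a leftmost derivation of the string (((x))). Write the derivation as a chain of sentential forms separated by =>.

E => S   [E → S]
S => (E)   [S → ( E )]
(E) => (S)   [E → S]
(S) => ((E))   [S → ( E )]
((E)) => ((S))   [E → S]
((S)) => (((E)))   [S → ( E )]
(((E))) => (((S)))   [E → S]
(((S))) => (((x)))   [S → x]

E => S => (E) => (S) => ((E)) => ((S)) => (((E))) => (((S))) => (((x)))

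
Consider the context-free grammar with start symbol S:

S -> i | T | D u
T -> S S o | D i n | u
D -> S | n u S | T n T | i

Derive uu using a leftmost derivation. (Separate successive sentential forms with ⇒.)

S ⇒ Du ⇒ Su ⇒ Tu ⇒ uu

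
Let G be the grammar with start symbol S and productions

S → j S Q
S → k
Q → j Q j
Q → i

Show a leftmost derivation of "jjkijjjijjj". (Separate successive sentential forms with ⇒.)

S ⇒ jSQ ⇒ jjSQQ ⇒ jjkQQ ⇒ jjkiQ ⇒ jjkijQj ⇒ jjkijjQjj ⇒ jjkijjjQjjj ⇒ jjkijjjijjj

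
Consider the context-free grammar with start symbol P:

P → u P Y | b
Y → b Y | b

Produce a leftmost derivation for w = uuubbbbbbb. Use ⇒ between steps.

P ⇒ uPY ⇒ uuPYY ⇒ uuuPYYY ⇒ uuubYYY ⇒ uuubbYY ⇒ uuubbbYY ⇒ uuubbbbYY ⇒ uuubbbbbYY ⇒ uuubbbbbbY ⇒ uuubbbbbbb

P ⇒ uPY   [P → u P Y]
uPY ⇒ uuPYY   [P → u P Y]
uuPYY ⇒ uuuPYYY   [P → u P Y]
uuuPYYY ⇒ uuubYYY   [P → b]
uuubYYY ⇒ uuubbYY   [Y → b]
uuubbYY ⇒ uuubbbYY   [Y → b Y]
uuubbbYY ⇒ uuubbbbYY   [Y → b Y]
uuubbbbYY ⇒ uuubbbbbYY   [Y → b Y]
uuubbbbbYY ⇒ uuubbbbbbY   [Y → b]
uuubbbbbbY ⇒ uuubbbbbbb   [Y → b]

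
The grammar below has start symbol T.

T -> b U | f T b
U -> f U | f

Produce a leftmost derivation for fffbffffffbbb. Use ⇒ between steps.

T ⇒ fTb ⇒ ffTbb ⇒ fffTbbb ⇒ fffbUbbb ⇒ fffbfUbbb ⇒ fffbffUbbb ⇒ fffbfffUbbb ⇒ fffbffffUbbb ⇒ fffbfffffUbbb ⇒ fffbffffffbbb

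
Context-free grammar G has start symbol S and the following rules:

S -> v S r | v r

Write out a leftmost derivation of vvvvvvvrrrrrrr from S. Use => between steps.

S => vSr => vvSrr => vvvSrrr => vvvvSrrrr => vvvvvSrrrrr => vvvvvvSrrrrrr => vvvvvvvrrrrrrr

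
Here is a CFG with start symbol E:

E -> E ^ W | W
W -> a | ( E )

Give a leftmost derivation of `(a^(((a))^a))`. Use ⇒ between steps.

E ⇒ W ⇒ (E) ⇒ (E^W) ⇒ (W^W) ⇒ (a^W) ⇒ (a^(E)) ⇒ (a^(E^W)) ⇒ (a^(W^W)) ⇒ (a^((E)^W)) ⇒ (a^((W)^W)) ⇒ (a^(((E))^W)) ⇒ (a^(((W))^W)) ⇒ (a^(((a))^W)) ⇒ (a^(((a))^a))

E ⇒ W   [E -> W]
W ⇒ (E)   [W -> ( E )]
(E) ⇒ (E^W)   [E -> E ^ W]
(E^W) ⇒ (W^W)   [E -> W]
(W^W) ⇒ (a^W)   [W -> a]
(a^W) ⇒ (a^(E))   [W -> ( E )]
(a^(E)) ⇒ (a^(E^W))   [E -> E ^ W]
(a^(E^W)) ⇒ (a^(W^W))   [E -> W]
(a^(W^W)) ⇒ (a^((E)^W))   [W -> ( E )]
(a^((E)^W)) ⇒ (a^((W)^W))   [E -> W]
(a^((W)^W)) ⇒ (a^(((E))^W))   [W -> ( E )]
(a^(((E))^W)) ⇒ (a^(((W))^W))   [E -> W]
(a^(((W))^W)) ⇒ (a^(((a))^W))   [W -> a]
(a^(((a))^W)) ⇒ (a^(((a))^a))   [W -> a]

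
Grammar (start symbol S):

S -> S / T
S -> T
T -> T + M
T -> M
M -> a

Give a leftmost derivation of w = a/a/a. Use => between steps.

S => S/T   [S -> S / T]
S/T => S/T/T   [S -> S / T]
S/T/T => T/T/T   [S -> T]
T/T/T => M/T/T   [T -> M]
M/T/T => a/T/T   [M -> a]
a/T/T => a/M/T   [T -> M]
a/M/T => a/a/T   [M -> a]
a/a/T => a/a/M   [T -> M]
a/a/M => a/a/a   [M -> a]

S=>S/T=>S/T/T=>T/T/T=>M/T/T=>a/T/T=>a/M/T=>a/a/T=>a/a/M=>a/a/a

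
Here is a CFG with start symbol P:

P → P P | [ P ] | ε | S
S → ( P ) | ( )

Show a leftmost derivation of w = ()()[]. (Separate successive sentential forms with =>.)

P => PP => SP => ()P => ()PP => ()SP => ()()P => ()()[P] => ()()[]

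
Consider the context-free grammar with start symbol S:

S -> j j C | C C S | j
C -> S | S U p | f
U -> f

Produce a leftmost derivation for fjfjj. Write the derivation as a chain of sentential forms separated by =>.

S => CCS => fCS => fSS => fCCSS => fSCSS => fjCSS => fjfSS => fjfjS => fjfjj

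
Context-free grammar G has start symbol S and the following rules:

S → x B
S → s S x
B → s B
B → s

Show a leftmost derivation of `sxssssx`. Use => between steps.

S=>sSx=>sxBx=>sxsBx=>sxssBx=>sxsssBx=>sxssssx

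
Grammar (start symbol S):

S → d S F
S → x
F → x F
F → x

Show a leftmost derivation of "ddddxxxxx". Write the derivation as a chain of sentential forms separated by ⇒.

S ⇒ dSF   [S → d S F]
dSF ⇒ ddSFF   [S → d S F]
ddSFF ⇒ dddSFFF   [S → d S F]
dddSFFF ⇒ ddddSFFFF   [S → d S F]
ddddSFFFF ⇒ ddddxFFFF   [S → x]
ddddxFFFF ⇒ ddddxxFFF   [F → x]
ddddxxFFF ⇒ ddddxxxFF   [F → x]
ddddxxxFF ⇒ ddddxxxxF   [F → x]
ddddxxxxF ⇒ ddddxxxxx   [F → x]

S⇒dSF⇒ddSFF⇒dddSFFF⇒ddddSFFFF⇒ddddxFFFF⇒ddddxxFFF⇒ddddxxxFF⇒ddddxxxxF⇒ddddxxxxx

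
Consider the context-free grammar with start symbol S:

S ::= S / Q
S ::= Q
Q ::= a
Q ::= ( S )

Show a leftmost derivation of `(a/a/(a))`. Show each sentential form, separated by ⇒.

S⇒Q⇒(S)⇒(S/Q)⇒(S/Q/Q)⇒(Q/Q/Q)⇒(a/Q/Q)⇒(a/a/Q)⇒(a/a/(S))⇒(a/a/(Q))⇒(a/a/(a))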